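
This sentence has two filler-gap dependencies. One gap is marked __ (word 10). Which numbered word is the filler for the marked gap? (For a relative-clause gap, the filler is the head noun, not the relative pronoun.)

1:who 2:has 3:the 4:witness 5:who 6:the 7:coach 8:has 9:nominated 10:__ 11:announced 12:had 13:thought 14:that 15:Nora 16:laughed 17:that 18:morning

4

The marked gap is inside the relative clause, the direct object of "nominated".
Its filler is the head noun "witness" (via "who"), at word 4.
(The other dependency links word 1 to a gap after word 11.)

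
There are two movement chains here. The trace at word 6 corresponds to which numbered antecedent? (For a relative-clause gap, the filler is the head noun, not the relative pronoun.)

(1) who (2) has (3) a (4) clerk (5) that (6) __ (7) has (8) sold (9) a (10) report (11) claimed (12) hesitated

The marked gap is inside the relative clause, the subject of "sold".
Its filler is the head noun "clerk" (via "that"), at word 4.
(The other dependency links word 1 to a gap after word 11.)

4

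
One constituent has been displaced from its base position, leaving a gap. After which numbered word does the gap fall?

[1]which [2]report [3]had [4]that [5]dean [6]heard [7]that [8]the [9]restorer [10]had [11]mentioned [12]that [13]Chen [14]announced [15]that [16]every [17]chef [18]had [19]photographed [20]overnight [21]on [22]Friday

The displaced element is "which report" (word 2).
It is linked across 3 clause boundaries (that → that → that).
It functions as the direct object of "photographed", so the gap sits immediately after word 19 ("photographed").
Base order: That dean had heard that the restorer had mentioned that Chen announced that every chef had photographed which report overnight on Friday.

19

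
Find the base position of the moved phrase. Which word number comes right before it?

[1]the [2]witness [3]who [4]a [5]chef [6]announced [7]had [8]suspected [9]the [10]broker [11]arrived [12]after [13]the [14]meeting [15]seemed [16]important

The displaced element is "the witness" (word 2).
It is linked across 1 clause boundary (Ø).
It functions as the subject of "suspected", so the gap sits immediately after word 6 ("announced").
Base order: A chef announced that the witness had suspected the broker arrived after the meeting.

6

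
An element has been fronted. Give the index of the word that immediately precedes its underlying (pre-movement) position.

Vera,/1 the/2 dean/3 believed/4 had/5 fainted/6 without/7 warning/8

The displaced element is "Vera" (word 1).
It is linked across 1 clause boundary (Ø).
It functions as the subject of "fainted", so the gap sits immediately after word 4 ("believed").
Base order: The dean believed that Vera had fainted without warning.

4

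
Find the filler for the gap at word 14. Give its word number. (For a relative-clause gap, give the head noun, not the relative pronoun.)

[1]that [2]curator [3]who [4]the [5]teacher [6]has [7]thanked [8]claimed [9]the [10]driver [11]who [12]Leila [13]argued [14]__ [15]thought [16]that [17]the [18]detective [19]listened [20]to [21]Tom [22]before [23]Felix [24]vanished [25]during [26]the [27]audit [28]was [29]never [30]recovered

The gap at 14 is the subject of "thought", inside a relative clause.
The relative pronoun is "who" (word 11); it is bound by the head noun immediately before it.
Its filler is the head noun "driver", at word 10.

10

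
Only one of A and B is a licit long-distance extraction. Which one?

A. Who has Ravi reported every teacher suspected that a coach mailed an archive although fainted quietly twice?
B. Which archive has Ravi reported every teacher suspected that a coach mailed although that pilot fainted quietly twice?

In A, the wh-phrase is extracted from inside an adjunct island (introduced by "although"), which blocks movement.
In B, the extraction path crosses only that-complement boundaries, which are transparent.
So B is grammatical.

B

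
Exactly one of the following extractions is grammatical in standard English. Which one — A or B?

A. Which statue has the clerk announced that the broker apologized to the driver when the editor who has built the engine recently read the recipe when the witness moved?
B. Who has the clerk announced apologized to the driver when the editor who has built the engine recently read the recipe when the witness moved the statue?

B

In A, the wh-phrase is extracted from inside an adjunct island (introduced by "when"), which blocks movement.
In B, the extraction path crosses only that-complement boundaries, which are transparent.
So B is grammatical.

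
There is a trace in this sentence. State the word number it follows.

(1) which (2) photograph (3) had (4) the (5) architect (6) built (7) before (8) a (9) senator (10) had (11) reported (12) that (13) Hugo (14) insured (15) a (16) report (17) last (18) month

The displaced element is "which photograph" (word 2).
It functions as the direct object of "built", so the gap sits immediately after word 6 ("built").
Base order: The architect had built which photograph before a senator had reported that Hugo insured a report last month.

6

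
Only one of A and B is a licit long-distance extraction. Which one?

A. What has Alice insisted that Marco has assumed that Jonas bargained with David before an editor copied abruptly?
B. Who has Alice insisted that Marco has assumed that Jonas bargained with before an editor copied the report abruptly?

B

In A, the wh-phrase is extracted from inside an adjunct island (introduced by "before"), which blocks movement.
In B, the extraction path crosses only that-complement boundaries, which are transparent.
So B is grammatical.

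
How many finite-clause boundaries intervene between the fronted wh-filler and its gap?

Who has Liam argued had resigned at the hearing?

"who" is extracted from the subject of "resigned".
Boundaries crossed, outermost first: [Ø] — 1 in total.

1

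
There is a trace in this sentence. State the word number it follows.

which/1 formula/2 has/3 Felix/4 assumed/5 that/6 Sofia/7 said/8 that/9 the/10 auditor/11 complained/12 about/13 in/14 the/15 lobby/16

13

The displaced element is "which formula" (word 2).
It is linked across 2 clause boundaries (that → that).
It functions as the object of the preposition "about" of "complained", so the gap sits immediately after word 13 ("about").
Base order: Felix has assumed that Sofia said that the auditor complained about which formula in the lobby.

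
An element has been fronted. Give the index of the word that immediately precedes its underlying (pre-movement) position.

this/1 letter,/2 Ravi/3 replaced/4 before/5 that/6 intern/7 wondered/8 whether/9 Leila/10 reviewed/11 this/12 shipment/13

The displaced element is "this letter" (word 2).
It functions as the direct object of "replaced", so the gap sits immediately after word 4 ("replaced").
Base order: Ravi replaced this letter before that intern wondered whether Leila reviewed this shipment.

4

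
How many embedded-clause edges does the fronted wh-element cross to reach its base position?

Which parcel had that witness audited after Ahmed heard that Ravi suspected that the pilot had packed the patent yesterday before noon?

0

"which parcel" originates inside the matrix clause — no clause boundary is crossed.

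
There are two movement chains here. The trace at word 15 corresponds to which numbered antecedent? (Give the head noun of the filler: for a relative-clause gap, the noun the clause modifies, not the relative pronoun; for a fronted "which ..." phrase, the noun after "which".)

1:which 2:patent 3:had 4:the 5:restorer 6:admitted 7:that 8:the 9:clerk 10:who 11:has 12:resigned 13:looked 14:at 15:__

The marked gap is the object of the preposition "at" of "looked".
Its filler is the fronted wh-phrase "which patent", at word 2.
(The other dependency links word 9 to a gap after word 10.)

2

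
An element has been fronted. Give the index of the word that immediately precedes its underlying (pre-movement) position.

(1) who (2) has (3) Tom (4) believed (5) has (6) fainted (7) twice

4

The displaced element is "who" (word 1).
It is linked across 1 clause boundary (Ø).
It functions as the subject of "fainted", so the gap sits immediately after word 4 ("believed").
Base order: Tom has believed that who has fainted twice.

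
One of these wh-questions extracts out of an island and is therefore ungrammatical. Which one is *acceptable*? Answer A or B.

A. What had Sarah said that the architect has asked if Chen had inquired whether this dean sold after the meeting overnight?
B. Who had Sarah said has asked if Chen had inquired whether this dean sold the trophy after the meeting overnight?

In A, the wh-phrase is extracted from inside a wh-island (introduced by "if"), which blocks movement.
In B, the extraction path crosses only that-complement boundaries, which are transparent.
So B is grammatical.

B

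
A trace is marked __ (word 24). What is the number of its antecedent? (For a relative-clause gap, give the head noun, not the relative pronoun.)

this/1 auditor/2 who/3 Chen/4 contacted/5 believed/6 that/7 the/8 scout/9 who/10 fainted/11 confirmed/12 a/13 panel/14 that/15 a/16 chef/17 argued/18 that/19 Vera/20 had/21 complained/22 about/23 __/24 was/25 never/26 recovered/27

14

The gap at 24 is the prepositional object of "complained", inside a relative clause.
The relative pronoun is "that" (word 15); it is bound by the head noun immediately before it.
Its filler is the head noun "panel", at word 14.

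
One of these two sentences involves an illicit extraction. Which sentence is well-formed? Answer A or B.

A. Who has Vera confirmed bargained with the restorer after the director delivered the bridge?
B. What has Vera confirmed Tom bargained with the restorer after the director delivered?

A

In B, the wh-phrase is extracted from inside an adjunct island (introduced by "after"), which blocks movement.
In A, the extraction path crosses only that-complement boundaries, which are transparent.
So A is grammatical.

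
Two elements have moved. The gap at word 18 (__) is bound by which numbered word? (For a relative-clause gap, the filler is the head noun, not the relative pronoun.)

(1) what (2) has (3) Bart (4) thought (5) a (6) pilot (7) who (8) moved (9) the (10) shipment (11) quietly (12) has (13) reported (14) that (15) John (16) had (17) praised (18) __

The marked gap is the direct object of "praised".
Its filler is the fronted wh-phrase "what", at word 1.
(The other dependency links word 6 to a gap after word 7.)

1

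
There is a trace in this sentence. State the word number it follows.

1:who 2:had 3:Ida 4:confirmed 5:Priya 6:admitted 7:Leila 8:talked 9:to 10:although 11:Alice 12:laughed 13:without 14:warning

The displaced element is "who" (word 1).
It is linked across 2 clause boundaries (Ø → Ø).
It functions as the object of the preposition "to" of "talked", so the gap sits immediately after word 9 ("to").
Base order: Ida had confirmed Priya admitted Leila talked to who although Alice laughed without warning.

9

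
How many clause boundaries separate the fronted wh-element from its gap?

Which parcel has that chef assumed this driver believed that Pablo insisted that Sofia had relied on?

"which parcel" is extracted from the PP object of "relied".
Boundaries crossed, outermost first: [Ø], [that], [that] — 3 in total.

3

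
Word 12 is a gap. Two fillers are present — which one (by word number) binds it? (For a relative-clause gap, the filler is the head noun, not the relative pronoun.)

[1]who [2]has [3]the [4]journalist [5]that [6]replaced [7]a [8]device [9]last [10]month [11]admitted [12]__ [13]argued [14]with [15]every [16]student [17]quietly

The marked gap is the subject of "argued".
Its filler is the fronted wh-phrase "who", at word 1.
(The other dependency links word 4 to a gap after word 5.)

1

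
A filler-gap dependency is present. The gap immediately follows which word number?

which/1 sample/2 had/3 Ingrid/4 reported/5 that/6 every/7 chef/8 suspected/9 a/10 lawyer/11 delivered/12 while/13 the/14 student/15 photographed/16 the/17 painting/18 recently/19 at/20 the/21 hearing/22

12

The displaced element is "which sample" (word 2).
It is linked across 2 clause boundaries (that → Ø).
It functions as the direct object of "delivered", so the gap sits immediately after word 12 ("delivered").
Base order: Ingrid had reported that every chef suspected a lawyer delivered which sample while the student photographed the painting recently at the hearing.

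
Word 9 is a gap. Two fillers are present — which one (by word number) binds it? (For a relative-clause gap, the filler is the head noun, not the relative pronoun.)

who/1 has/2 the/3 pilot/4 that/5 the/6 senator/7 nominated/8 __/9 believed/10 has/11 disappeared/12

4

The marked gap is inside the relative clause, the direct object of "nominated".
Its filler is the head noun "pilot" (via "that"), at word 4.
(The other dependency links word 1 to a gap after word 10.)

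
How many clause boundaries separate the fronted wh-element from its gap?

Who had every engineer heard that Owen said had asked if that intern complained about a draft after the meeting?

"who" is extracted from the subject of "asked".
Boundaries crossed, outermost first: [that], [Ø] — 2 in total.

2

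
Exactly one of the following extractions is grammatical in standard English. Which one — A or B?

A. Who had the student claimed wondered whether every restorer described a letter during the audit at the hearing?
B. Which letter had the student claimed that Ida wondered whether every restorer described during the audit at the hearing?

In B, the wh-phrase is extracted from inside a wh-island (introduced by "whether"), which blocks movement.
In A, the extraction path crosses only that-complement boundaries, which are transparent.
So A is grammatical.

A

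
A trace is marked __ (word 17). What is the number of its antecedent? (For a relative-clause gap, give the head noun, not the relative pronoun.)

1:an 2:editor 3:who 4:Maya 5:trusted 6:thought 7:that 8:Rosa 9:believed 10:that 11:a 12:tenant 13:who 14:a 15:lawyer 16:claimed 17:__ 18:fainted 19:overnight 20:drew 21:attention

12

The gap at 17 is the subject of "fainted", inside a relative clause.
The relative pronoun is "who" (word 13); it is bound by the head noun immediately before it.
Its filler is the head noun "tenant", at word 12.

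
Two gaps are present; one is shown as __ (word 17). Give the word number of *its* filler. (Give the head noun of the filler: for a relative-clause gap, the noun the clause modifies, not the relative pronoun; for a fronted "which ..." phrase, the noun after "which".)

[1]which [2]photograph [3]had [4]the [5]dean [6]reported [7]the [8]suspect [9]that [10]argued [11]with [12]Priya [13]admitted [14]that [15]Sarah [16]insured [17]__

2

The marked gap is the direct object of "insured".
Its filler is the fronted wh-phrase "which photograph", at word 2.
(The other dependency links word 8 to a gap after word 9.)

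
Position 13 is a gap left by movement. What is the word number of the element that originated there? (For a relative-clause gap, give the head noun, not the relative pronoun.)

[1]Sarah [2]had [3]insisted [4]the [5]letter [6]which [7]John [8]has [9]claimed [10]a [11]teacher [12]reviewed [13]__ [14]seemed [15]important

The gap at 13 is the object of "reviewed", inside a relative clause.
The relative pronoun is "which" (word 6); it is bound by the head noun immediately before it.
Its filler is the head noun "letter", at word 5.

5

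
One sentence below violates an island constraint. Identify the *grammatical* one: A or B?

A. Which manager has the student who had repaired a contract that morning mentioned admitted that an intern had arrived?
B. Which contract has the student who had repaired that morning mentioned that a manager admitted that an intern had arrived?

In B, the wh-phrase is extracted from inside a complex-NP island (relative clause) (introduced by "who"), which blocks movement.
In A, the extraction path crosses only that-complement boundaries, which are transparent.
So A is grammatical.

A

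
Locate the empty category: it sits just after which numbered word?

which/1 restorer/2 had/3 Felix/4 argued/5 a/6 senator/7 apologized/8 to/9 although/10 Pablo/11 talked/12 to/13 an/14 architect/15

The displaced element is "which restorer" (word 2).
It is linked across 1 clause boundary (Ø).
It functions as the object of the preposition "to" of "apologized", so the gap sits immediately after word 9 ("to").
Base order: Felix had argued a senator apologized to which restorer although Pablo talked to an architect.

9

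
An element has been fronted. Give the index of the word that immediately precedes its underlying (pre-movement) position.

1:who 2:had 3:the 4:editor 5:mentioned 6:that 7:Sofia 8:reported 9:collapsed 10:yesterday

The displaced element is "who" (word 1).
It is linked across 2 clause boundaries (that → Ø).
It functions as the subject of "collapsed", so the gap sits immediately after word 8 ("reported").
Base order: The editor had mentioned that Sofia reported who collapsed yesterday.

8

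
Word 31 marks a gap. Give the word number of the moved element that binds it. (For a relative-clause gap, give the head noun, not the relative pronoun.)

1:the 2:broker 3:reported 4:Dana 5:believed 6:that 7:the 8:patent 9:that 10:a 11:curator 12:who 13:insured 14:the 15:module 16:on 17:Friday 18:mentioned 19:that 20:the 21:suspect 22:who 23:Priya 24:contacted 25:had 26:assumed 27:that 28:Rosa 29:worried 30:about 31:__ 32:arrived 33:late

8

The gap at 31 is the prepositional object of "worried", inside a relative clause.
The relative pronoun is "that" (word 9); it is bound by the head noun immediately before it.
Its filler is the head noun "patent", at word 8.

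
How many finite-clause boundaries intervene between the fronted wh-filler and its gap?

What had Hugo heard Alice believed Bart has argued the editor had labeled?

3

"what" is extracted from the object of "labeled".
Boundaries crossed, outermost first: [Ø], [Ø], [Ø] — 3 in total.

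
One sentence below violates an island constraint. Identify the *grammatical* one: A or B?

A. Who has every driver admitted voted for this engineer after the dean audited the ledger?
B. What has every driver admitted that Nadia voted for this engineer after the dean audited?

A

In B, the wh-phrase is extracted from inside an adjunct island (introduced by "after"), which blocks movement.
In A, the extraction path crosses only that-complement boundaries, which are transparent.
So A is grammatical.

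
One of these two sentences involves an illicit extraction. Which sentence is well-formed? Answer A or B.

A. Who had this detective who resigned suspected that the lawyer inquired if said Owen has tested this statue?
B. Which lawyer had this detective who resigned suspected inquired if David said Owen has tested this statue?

B

In A, the wh-phrase is extracted from inside a wh-island (introduced by "if"), which blocks movement.
In B, the extraction path crosses only that-complement boundaries, which are transparent.
So B is grammatical.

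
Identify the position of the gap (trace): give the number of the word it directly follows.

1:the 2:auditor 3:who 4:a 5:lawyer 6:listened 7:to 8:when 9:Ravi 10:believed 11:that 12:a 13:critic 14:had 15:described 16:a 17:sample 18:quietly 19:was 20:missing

7

The displaced element is "the auditor" (word 2).
It functions as the object of the preposition "to" of "listened", so the gap sits immediately after word 7 ("to").
Base order: A lawyer listened to the auditor when Ravi believed that a critic had described a sample quietly.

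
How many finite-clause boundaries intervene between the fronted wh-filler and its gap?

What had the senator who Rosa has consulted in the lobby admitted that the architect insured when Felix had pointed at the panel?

1

"what" is extracted from the object of "insured".
Boundaries crossed, outermost first: [that] — 1 in total.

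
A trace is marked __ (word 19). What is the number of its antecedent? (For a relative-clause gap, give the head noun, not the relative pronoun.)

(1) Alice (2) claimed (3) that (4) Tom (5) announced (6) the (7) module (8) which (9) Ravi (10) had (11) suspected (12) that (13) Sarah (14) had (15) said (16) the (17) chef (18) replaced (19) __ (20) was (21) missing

7

The gap at 19 is the object of "replaced", inside a relative clause.
The relative pronoun is "which" (word 8); it is bound by the head noun immediately before it.
Its filler is the head noun "module", at word 7.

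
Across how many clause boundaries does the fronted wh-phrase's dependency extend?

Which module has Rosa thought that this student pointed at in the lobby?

"which module" is extracted from the PP object of "pointed".
Boundaries crossed, outermost first: [that] — 1 in total.

1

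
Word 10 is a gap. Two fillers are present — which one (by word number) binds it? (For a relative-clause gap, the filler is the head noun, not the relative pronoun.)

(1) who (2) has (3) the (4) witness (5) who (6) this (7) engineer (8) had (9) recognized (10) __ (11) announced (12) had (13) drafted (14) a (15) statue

The marked gap is inside the relative clause, the direct object of "recognized".
Its filler is the head noun "witness" (via "who"), at word 4.
(The other dependency links word 1 to a gap after word 11.)

4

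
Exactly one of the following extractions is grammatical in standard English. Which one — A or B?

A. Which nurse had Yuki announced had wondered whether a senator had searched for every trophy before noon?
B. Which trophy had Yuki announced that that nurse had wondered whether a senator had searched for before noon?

In B, the wh-phrase is extracted from inside a wh-island (introduced by "whether"), which blocks movement.
In A, the extraction path crosses only that-complement boundaries, which are transparent.
So A is grammatical.

A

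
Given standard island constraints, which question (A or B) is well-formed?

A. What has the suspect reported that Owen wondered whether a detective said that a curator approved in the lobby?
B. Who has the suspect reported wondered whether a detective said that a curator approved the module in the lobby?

B

In A, the wh-phrase is extracted from inside a wh-island (introduced by "whether"), which blocks movement.
In B, the extraction path crosses only that-complement boundaries, which are transparent.
So B is grammatical.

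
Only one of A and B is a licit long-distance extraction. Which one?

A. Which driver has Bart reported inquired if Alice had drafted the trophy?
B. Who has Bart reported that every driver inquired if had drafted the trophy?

In B, the wh-phrase is extracted from inside a wh-island (introduced by "if"), which blocks movement.
In A, the extraction path crosses only that-complement boundaries, which are transparent.
So A is grammatical.

A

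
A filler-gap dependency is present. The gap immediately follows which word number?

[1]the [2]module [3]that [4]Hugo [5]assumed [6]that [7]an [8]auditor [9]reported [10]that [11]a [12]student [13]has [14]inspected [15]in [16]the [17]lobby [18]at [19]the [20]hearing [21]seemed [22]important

The displaced element is "the module" (word 2).
It is linked across 2 clause boundaries (that → that).
It functions as the direct object of "inspected", so the gap sits immediately after word 14 ("inspected").
Base order: Hugo assumed that an auditor reported that a student has inspected the module in the lobby at the hearing.

14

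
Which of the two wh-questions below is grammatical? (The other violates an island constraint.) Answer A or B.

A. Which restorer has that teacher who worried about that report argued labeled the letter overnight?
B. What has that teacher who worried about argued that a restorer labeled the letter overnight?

In B, the wh-phrase is extracted from inside a complex-NP island (relative clause) (introduced by "who"), which blocks movement.
In A, the extraction path crosses only that-complement boundaries, which are transparent.
So A is grammatical.

A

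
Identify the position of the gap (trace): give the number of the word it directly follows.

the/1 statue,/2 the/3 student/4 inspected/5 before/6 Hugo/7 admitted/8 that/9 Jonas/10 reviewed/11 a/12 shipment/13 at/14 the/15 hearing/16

The displaced element is "the statue" (word 2).
It functions as the direct object of "inspected", so the gap sits immediately after word 5 ("inspected").
Base order: The student inspected the statue before Hugo admitted that Jonas reviewed a shipment at the hearing.

5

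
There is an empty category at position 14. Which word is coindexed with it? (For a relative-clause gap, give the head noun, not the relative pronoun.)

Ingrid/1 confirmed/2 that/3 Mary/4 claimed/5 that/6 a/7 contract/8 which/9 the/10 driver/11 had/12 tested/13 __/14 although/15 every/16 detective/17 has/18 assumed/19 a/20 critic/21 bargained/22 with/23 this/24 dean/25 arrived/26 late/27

The gap at 14 is the object of "tested", inside a relative clause.
The relative pronoun is "which" (word 9); it is bound by the head noun immediately before it.
Its filler is the head noun "contract", at word 8.

8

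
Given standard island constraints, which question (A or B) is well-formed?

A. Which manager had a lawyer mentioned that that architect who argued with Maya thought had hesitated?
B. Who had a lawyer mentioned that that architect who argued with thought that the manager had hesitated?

In B, the wh-phrase is extracted from inside a complex-NP island (relative clause) (introduced by "who"), which blocks movement.
In A, the extraction path crosses only that-complement boundaries, which are transparent.
So A is grammatical.

A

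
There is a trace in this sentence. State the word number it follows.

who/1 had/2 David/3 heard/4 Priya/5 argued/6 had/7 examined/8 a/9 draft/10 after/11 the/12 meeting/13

The displaced element is "who" (word 1).
It is linked across 2 clause boundaries (Ø → Ø).
It functions as the subject of "examined", so the gap sits immediately after word 6 ("argued").
Base order: David had heard Priya argued who had examined a draft after the meeting.

6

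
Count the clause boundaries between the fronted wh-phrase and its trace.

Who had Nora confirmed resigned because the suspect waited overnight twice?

"who" is extracted from the subject of "resigned".
Boundaries crossed, outermost first: [Ø] — 1 in total.

1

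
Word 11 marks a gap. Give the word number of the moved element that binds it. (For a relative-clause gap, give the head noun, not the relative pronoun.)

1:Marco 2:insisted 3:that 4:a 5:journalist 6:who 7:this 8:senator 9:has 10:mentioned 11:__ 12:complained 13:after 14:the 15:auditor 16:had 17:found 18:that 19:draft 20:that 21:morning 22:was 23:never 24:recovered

The gap at 11 is the subject of "complained", inside a relative clause.
The relative pronoun is "who" (word 6); it is bound by the head noun immediately before it.
Its filler is the head noun "journalist", at word 5.

5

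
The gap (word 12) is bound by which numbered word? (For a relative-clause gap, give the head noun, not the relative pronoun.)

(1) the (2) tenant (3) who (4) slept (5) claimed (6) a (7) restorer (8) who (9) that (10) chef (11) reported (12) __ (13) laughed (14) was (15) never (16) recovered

7

The gap at 12 is the subject of "laughed", inside a relative clause.
The relative pronoun is "who" (word 8); it is bound by the head noun immediately before it.
Its filler is the head noun "restorer", at word 7.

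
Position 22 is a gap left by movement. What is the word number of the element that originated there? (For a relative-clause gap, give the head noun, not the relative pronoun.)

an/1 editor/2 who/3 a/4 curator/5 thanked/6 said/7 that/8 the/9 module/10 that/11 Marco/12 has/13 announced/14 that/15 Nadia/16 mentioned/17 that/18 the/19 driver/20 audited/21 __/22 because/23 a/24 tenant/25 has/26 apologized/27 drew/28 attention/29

The gap at 22 is the object of "audited", inside a relative clause.
The relative pronoun is "that" (word 11); it is bound by the head noun immediately before it.
Its filler is the head noun "module", at word 10.

10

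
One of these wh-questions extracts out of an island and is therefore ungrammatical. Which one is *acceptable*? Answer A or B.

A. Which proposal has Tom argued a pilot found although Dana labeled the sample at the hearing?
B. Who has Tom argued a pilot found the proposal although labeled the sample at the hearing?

In B, the wh-phrase is extracted from inside an adjunct island (introduced by "although"), which blocks movement.
In A, the extraction path crosses only that-complement boundaries, which are transparent.
So A is grammatical.

A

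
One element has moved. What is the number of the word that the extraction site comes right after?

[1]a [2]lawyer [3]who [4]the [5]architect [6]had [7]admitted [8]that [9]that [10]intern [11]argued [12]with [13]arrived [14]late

12

The displaced element is "a lawyer" (word 2).
It is linked across 1 clause boundary (that).
It functions as the object of the preposition "with" of "argued", so the gap sits immediately after word 12 ("with").
Base order: The architect had admitted that that intern argued with a lawyer.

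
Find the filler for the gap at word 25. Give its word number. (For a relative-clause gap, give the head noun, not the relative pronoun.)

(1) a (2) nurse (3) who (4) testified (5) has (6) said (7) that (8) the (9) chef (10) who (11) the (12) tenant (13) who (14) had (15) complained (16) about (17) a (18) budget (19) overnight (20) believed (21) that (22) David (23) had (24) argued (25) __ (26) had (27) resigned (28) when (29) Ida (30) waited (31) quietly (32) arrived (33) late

The gap at 25 is the subject of "resigned", inside a relative clause.
The relative pronoun is "who" (word 10); it is bound by the head noun immediately before it.
Its filler is the head noun "chef", at word 9.

9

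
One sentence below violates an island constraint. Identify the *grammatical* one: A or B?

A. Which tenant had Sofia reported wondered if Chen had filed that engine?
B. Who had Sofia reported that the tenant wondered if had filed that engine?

In B, the wh-phrase is extracted from inside a wh-island (introduced by "if"), which blocks movement.
In A, the extraction path crosses only that-complement boundaries, which are transparent.
So A is grammatical.

A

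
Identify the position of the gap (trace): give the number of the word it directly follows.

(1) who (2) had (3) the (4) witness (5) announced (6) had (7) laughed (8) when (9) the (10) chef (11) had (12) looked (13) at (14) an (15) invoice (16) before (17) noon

5

The displaced element is "who" (word 1).
It is linked across 1 clause boundary (Ø).
It functions as the subject of "laughed", so the gap sits immediately after word 5 ("announced").
Base order: The witness had announced that who had laughed when the chef had looked at an invoice before noon.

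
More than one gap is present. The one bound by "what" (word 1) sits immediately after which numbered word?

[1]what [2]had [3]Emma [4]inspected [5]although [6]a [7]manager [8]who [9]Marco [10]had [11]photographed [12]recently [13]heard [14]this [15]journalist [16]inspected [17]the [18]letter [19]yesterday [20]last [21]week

4

The displaced element is "what" (word 1).
It functions as the direct object of "inspected", so the gap sits immediately after word 4 ("inspected").
Base order: Emma had inspected what although a manager who Marco had photographed recently heard this journalist inspected the letter yesterday last week.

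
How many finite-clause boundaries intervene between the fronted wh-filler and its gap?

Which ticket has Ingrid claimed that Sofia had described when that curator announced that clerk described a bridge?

1

"which ticket" is extracted from the object of "described".
Boundaries crossed, outermost first: [that] — 1 in total.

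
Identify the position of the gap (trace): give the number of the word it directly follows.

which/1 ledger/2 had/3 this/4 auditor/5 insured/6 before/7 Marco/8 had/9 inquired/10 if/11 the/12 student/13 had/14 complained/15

6

The displaced element is "which ledger" (word 2).
It functions as the direct object of "insured", so the gap sits immediately after word 6 ("insured").
Base order: This auditor had insured which ledger before Marco had inquired if the student had complained.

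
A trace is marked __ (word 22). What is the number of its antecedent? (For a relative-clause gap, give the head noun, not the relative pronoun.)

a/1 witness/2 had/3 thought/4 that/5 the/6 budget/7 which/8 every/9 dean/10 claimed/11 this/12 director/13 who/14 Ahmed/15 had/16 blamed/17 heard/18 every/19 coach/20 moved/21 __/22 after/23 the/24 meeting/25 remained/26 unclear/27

The gap at 22 is the object of "moved", inside a relative clause.
The relative pronoun is "which" (word 8); it is bound by the head noun immediately before it.
Its filler is the head noun "budget", at word 7.

7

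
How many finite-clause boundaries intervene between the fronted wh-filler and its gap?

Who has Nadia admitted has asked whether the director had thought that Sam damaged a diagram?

1

"who" is extracted from the subject of "asked".
Boundaries crossed, outermost first: [Ø] — 1 in total.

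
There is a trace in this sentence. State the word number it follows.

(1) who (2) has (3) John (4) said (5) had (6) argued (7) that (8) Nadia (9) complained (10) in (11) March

The displaced element is "who" (word 1).
It is linked across 1 clause boundary (Ø).
It functions as the subject of "argued", so the gap sits immediately after word 4 ("said").
Base order: John has said who had argued that Nadia complained in March.

4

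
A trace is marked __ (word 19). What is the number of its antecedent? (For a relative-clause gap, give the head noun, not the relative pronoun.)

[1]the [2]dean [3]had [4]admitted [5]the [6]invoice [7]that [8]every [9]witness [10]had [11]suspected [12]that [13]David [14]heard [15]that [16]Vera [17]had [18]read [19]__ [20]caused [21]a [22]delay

The gap at 19 is the object of "read", inside a relative clause.
The relative pronoun is "that" (word 7); it is bound by the head noun immediately before it.
Its filler is the head noun "invoice", at word 6.

6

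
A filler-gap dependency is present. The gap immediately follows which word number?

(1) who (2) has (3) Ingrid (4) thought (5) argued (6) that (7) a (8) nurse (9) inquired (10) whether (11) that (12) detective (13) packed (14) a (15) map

The displaced element is "who" (word 1).
It is linked across 1 clause boundary (Ø).
It functions as the subject of "argued", so the gap sits immediately after word 4 ("thought").
Base order: Ingrid has thought who argued that a nurse inquired whether that detective packed a map.

4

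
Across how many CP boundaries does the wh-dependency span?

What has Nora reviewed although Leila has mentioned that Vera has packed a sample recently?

0

"what" originates inside the matrix clause — no clause boundary is crossed.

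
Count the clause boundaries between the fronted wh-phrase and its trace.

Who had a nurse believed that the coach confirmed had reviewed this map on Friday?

"who" is extracted from the subject of "reviewed".
Boundaries crossed, outermost first: [that], [Ø] — 2 in total.

2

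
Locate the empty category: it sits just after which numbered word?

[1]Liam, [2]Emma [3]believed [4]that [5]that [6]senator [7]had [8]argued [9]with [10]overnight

The displaced element is "Liam" (word 1).
It is linked across 1 clause boundary (that).
It functions as the object of the preposition "with" of "argued", so the gap sits immediately after word 9 ("with").
Base order: Emma believed that that senator had argued with Liam overnight.

9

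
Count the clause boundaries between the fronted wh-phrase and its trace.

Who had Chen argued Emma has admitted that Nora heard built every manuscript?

3

"who" is extracted from the subject of "built".
Boundaries crossed, outermost first: [Ø], [that], [Ø] — 3 in total.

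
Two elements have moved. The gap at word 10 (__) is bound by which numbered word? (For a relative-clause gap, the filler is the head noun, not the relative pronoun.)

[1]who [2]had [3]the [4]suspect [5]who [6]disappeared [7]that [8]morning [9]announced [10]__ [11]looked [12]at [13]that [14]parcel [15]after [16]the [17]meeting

1

The marked gap is the subject of "looked".
Its filler is the fronted wh-phrase "who", at word 1.
(The other dependency links word 4 to a gap after word 5.)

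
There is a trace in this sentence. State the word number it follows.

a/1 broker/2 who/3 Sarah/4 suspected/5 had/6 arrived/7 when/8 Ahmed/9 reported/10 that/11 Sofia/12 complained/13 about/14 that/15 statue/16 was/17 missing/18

5

The displaced element is "a broker" (word 2).
It is linked across 1 clause boundary (Ø).
It functions as the subject of "arrived", so the gap sits immediately after word 5 ("suspected").
Base order: Sarah suspected that a broker had arrived when Ahmed reported that Sofia complained about that statue.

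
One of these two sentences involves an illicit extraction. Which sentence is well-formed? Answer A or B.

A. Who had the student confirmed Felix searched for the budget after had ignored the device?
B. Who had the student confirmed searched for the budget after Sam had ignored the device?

B

In A, the wh-phrase is extracted from inside an adjunct island (introduced by "after"), which blocks movement.
In B, the extraction path crosses only that-complement boundaries, which are transparent.
So B is grammatical.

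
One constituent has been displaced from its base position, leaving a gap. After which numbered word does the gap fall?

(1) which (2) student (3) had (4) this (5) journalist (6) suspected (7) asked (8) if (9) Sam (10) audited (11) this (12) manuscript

The displaced element is "which student" (word 2).
It is linked across 1 clause boundary (Ø).
It functions as the subject of "asked", so the gap sits immediately after word 6 ("suspected").
Base order: This journalist had suspected that which student asked if Sam audited this manuscript.

6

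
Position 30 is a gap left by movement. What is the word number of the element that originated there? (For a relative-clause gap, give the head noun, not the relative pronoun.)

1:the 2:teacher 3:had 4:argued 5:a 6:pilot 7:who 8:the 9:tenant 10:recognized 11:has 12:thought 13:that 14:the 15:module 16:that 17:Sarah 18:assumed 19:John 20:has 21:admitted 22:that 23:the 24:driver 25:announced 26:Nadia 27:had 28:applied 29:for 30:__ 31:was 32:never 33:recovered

The gap at 30 is the prepositional object of "applied", inside a relative clause.
The relative pronoun is "that" (word 16); it is bound by the head noun immediately before it.
Its filler is the head noun "module", at word 15.

15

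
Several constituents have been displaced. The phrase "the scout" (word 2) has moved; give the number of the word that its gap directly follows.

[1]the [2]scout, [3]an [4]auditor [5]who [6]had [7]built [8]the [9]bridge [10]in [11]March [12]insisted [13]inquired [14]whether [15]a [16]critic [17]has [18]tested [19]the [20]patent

12

The displaced element is "the scout" (word 2).
It is linked across 1 clause boundary (Ø).
It functions as the subject of "inquired", so the gap sits immediately after word 12 ("insisted").
Base order: An auditor who had built the bridge in March insisted the scout inquired whether a critic has tested the patent.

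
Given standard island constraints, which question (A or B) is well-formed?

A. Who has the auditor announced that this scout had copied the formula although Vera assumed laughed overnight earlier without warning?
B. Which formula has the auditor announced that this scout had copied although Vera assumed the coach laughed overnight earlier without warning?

In A, the wh-phrase is extracted from inside an adjunct island (introduced by "although"), which blocks movement.
In B, the extraction path crosses only that-complement boundaries, which are transparent.
So B is grammatical.

B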